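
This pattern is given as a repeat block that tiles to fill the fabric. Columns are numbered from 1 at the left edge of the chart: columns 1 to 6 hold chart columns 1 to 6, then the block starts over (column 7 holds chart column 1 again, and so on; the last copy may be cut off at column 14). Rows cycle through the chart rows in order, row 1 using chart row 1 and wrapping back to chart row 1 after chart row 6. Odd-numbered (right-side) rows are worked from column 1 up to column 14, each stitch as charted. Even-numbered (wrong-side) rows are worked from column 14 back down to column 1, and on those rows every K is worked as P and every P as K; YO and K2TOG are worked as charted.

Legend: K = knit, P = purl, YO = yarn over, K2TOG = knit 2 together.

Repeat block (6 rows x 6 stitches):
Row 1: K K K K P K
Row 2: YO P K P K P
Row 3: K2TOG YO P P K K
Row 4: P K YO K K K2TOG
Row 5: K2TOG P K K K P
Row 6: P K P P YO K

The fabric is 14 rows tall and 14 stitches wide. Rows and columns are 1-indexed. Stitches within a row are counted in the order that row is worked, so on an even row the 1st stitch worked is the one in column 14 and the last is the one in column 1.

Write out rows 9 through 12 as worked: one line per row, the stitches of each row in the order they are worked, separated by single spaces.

Row 9: chart row 3, RS - tile across columns 1-14 and work as-is.
Row 10: chart row 4, WS - tiled (columns 1-14): P K YO K K K2TOG P K YO K K K2TOG P K; work from column 14 back to 1 with K<->P swapped.
Row 11: chart row 5, RS - tile across columns 1-14 and work as-is.
Row 12: chart row 6, WS - tiled (columns 1-14): P K P P YO K P K P P YO K P K; work from column 14 back to 1 with K<->P swapped.

== ROWS AS WORKED ==
K2TOG YO P P K K K2TOG YO P P K K K2TOG YO
P K K2TOG P P YO P K K2TOG P P YO P K
K2TOG P K K K P K2TOG P K K K P K2TOG P
P K P YO K K P K P YO K K P K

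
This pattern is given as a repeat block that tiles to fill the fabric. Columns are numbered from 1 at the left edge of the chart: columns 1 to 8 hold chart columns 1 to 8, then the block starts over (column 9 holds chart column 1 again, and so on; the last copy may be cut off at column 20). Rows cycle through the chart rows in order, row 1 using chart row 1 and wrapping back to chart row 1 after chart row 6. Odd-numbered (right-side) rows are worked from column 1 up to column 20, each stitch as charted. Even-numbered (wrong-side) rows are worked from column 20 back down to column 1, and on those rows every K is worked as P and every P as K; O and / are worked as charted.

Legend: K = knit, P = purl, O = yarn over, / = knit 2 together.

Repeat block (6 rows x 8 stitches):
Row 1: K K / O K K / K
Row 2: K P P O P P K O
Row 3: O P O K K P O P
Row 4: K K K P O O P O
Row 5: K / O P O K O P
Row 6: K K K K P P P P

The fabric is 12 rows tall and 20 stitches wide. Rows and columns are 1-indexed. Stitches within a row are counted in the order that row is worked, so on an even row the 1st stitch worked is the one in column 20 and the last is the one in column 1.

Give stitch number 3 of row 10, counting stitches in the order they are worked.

Stitch:
P

Derivation:
Row 10 uses chart row ((10-1) mod 6)+1 = 4. Row 10 is even, so WS.
Chart row 4 tiled across columns 1-20: K K K P O O P O K K K P O O P O K K K P
WS: work from column 20 back to column 1 (reverse the tiled row), swapping K<->P (O and / unchanged).
Row 10 as worked: K P P P O K O O K P P P O K O O K P P P
Stitch 3 in working order -> P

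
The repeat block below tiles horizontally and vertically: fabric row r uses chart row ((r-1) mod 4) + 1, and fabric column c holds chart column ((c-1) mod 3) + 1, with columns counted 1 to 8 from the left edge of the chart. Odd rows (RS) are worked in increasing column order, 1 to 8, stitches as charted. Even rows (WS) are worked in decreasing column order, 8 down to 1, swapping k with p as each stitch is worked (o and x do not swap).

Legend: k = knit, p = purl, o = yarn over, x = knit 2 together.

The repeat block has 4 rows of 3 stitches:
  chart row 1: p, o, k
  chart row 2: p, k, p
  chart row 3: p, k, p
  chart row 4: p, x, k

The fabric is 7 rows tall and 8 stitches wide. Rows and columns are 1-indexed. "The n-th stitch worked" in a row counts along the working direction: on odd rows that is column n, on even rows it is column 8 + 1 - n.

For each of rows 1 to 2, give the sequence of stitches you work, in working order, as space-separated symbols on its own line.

Rows as worked:
p o k p o k p o
p k k p k k p k

Derivation:
Row 1: chart row 1, RS - tile across columns 1-8 and work as-is.
Row 2: chart row 2, WS - tiled (columns 1-8): p k p p k p p k; work from column 8 back to 1 with k<->p swapped.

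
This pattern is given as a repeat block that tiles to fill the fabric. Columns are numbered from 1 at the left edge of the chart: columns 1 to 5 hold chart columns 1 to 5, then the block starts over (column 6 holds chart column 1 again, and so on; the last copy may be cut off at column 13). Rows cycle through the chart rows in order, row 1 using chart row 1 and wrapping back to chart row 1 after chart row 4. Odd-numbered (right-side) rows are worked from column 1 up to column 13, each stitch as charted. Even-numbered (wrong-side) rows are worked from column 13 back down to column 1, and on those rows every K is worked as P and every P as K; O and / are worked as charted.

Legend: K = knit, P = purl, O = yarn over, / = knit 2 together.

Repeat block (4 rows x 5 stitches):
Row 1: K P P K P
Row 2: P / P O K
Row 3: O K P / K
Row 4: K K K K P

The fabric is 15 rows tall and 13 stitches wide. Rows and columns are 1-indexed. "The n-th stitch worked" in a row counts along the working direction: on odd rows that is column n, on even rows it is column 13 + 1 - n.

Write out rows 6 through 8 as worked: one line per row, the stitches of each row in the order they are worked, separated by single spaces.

Row 6: chart row 2, WS - tiled (columns 1-13): P / P O K P / P O K P / P; work from column 13 back to 1 with K<->P swapped.
Row 7: chart row 3, RS - tile across columns 1-13 and work as-is.
Row 8: chart row 4, WS - tiled (columns 1-13): K K K K P K K K K P K K K; work from column 13 back to 1 with K<->P swapped.

== ROWS AS WORKED ==
K / K P O K / K P O K / K
O K P / K O K P / K O K P
P P P K P P P P K P P P P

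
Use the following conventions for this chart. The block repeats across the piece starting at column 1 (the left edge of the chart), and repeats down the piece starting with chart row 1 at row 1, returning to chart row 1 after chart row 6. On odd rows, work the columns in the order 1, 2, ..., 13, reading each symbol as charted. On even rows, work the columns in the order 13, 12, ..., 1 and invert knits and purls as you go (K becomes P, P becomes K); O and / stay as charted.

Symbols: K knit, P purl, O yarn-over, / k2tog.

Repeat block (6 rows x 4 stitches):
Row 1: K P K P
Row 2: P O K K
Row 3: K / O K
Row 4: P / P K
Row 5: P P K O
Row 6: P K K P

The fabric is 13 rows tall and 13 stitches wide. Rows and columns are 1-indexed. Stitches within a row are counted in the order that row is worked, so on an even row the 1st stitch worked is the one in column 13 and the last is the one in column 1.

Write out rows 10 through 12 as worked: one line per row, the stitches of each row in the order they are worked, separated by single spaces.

Row 10: chart row 4, WS - tiled (columns 1-13): P / P K P / P K P / P K P; work from column 13 back to 1 with K<->P swapped.
Row 11: chart row 5, RS - tile across columns 1-13 and work as-is.
Row 12: chart row 6, WS - tiled (columns 1-13): P K K P P K K P P K K P P; work from column 13 back to 1 with K<->P swapped.

== ROWS AS WORKED ==
K P K / K P K / K P K / K
P P K O P P K O P P K O P
K K P P K K P P K K P P K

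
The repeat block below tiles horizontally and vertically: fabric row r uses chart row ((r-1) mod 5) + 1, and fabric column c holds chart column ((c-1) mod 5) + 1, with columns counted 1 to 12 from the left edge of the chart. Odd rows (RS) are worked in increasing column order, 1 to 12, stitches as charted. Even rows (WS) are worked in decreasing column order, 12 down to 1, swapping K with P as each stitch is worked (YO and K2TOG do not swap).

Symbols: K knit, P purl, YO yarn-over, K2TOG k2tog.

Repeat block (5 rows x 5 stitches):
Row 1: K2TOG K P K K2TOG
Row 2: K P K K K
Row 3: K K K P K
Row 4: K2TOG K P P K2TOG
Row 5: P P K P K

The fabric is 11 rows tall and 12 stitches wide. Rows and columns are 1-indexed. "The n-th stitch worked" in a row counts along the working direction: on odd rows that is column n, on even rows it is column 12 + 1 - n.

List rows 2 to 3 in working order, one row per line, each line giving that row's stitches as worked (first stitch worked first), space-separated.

Row 2: chart row 2, WS - tiled (columns 1-12): K P K K K K P K K K K P; work from column 12 back to 1 with K<->P swapped.
Row 3: chart row 3, RS - tile across columns 1-12 and work as-is.

Rows as worked:
K P P P P K P P P P K P
K K K P K K K K P K K K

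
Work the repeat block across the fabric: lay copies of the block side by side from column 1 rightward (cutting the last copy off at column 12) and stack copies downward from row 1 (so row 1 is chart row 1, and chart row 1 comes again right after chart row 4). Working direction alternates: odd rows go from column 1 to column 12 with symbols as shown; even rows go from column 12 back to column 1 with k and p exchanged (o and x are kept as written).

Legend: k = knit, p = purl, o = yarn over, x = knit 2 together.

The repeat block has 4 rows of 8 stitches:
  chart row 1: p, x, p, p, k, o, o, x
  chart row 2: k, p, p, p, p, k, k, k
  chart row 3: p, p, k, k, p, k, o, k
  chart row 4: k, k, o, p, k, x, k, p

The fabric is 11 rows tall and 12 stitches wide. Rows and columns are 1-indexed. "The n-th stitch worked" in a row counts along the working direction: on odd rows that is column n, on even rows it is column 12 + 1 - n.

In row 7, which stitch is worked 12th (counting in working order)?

For row 7: chart row = ((7-1) mod 4) + 1 = 3; this is a RS (odd) row.
Chart row 3 tiled across columns 1-12: p p k k p k o k p p k k
RS row: no reversal, no swap; stitch n worked = column n.
Counting 12 along the worked row gives k.

Stitch:
k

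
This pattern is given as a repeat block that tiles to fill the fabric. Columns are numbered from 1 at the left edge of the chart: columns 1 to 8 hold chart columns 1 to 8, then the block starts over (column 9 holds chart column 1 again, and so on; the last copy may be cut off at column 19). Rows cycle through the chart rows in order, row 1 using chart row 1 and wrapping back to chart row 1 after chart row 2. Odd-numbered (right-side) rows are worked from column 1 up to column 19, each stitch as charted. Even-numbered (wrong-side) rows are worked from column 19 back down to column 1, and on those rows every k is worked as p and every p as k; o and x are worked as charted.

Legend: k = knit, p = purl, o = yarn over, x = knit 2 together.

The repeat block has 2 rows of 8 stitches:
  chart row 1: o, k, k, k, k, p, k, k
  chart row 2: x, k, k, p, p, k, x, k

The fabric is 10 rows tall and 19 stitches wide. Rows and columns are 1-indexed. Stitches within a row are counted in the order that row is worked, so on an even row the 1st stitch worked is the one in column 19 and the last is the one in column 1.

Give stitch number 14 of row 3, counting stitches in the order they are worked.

Result:
p

Derivation:
For row 3: chart row = ((3-1) mod 2) + 1 = 1; this is a RS (odd) row.
Chart row 1 tiled across columns 1-19: o k k k k p k k o k k k k p k k o k k
Right side: take the tiled row as-is (worked left to right from column 1).
The 14th stitch worked is p.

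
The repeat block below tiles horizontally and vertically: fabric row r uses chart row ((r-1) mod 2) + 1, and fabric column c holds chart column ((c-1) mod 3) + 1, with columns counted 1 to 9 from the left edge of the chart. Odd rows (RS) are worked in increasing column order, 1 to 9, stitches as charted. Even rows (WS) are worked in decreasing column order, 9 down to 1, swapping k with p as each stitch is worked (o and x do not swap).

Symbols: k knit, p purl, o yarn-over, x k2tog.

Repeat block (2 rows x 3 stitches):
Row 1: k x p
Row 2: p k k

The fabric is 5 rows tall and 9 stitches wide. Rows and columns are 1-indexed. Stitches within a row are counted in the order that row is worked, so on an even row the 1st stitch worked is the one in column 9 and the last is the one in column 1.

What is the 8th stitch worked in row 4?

Result:
p

Derivation:
Row 4 uses chart row ((4-1) mod 2)+1 = 2. Row 4 is even, so WS.
Chart row 2 tiled across columns 1-9: p k k p k k p k k
WS: work from column 9 back to column 1 (reverse the tiled row), swapping k<->p (o and x unchanged).
Row 4 as worked: p p k p p k p p k
Stitch 8 in working order -> p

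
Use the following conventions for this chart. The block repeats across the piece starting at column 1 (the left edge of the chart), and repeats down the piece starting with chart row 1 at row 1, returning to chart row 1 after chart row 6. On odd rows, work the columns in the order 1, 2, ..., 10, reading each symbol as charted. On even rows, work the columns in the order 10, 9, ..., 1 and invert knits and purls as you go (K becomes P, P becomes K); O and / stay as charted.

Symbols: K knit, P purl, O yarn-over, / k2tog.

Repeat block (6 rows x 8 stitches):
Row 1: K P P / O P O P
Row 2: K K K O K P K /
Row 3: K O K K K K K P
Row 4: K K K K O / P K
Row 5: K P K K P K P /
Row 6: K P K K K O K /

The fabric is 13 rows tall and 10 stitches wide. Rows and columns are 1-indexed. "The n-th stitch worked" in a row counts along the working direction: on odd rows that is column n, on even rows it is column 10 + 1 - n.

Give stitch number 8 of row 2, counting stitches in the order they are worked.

For row 2: chart row = ((2-1) mod 6) + 1 = 2; this is a WS (even) row.
Chart row 2 tiled across columns 1-10: K K K O K P K / K K
Wrong side: read the tiled row from column 10 down to 1 and exchange K with P (leave O, /).
Row 2 as worked: P P / P K P O P P P
The 8th stitch worked is P.

Stitch:
P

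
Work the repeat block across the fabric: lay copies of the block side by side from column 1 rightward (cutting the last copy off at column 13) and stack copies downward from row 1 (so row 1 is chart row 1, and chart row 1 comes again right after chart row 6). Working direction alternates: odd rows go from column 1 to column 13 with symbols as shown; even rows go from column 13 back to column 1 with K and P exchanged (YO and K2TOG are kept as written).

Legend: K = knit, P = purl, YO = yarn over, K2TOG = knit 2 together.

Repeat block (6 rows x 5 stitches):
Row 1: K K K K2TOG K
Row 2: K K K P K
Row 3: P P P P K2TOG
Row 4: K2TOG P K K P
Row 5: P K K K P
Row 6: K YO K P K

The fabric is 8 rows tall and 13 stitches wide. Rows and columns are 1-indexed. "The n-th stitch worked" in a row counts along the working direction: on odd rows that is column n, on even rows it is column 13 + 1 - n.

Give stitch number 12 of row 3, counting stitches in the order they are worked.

For row 3: chart row = ((3-1) mod 6) + 1 = 3; this is a RS (odd) row.
Chart row 3 tiled across columns 1-13: P P P P K2TOG P P P P K2TOG P P P
Right side: take the tiled row as-is (worked left to right from column 1).
The 12th stitch worked is P.

== STITCH ==
P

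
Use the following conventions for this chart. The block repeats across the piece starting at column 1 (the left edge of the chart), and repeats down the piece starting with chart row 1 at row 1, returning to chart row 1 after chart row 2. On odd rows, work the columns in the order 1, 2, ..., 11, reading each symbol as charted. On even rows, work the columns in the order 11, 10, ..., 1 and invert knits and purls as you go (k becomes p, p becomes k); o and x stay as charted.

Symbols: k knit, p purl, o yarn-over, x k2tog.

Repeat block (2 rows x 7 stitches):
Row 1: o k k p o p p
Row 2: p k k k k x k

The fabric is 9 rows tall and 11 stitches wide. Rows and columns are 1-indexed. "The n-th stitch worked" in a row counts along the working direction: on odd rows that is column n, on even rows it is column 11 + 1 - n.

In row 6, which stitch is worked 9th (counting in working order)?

Stitch:
p

Derivation:
Row 6 uses chart row ((6-1) mod 2)+1 = 2. Row 6 is even, so WS.
Chart row 2 tiled across columns 1-11: p k k k k x k p k k k
WS row: flip the tiled sequence (start at column 11) and apply k<->p; o and x stay.
Row 6 as worked: p p p k p x p p p p k
Counting 9 along the worked row gives p.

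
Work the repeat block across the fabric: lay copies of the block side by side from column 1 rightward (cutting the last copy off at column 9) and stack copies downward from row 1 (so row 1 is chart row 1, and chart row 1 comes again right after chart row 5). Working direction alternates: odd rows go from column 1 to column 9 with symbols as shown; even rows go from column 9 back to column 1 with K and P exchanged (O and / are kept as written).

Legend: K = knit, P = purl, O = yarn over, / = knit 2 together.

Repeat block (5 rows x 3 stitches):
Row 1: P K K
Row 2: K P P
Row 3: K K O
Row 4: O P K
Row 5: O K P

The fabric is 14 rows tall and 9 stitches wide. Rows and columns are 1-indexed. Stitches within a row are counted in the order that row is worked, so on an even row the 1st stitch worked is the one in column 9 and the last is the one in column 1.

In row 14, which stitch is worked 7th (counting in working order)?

Stitch:
P

Derivation:
Row 14: (14-1) mod 5 = 3, so use chart row 4. Even row -> WS.
Chart row 4 tiled across columns 1-9: O P K O P K O P K
WS: work from column 9 back to column 1 (reverse the tiled row), swapping K<->P (O and / unchanged).
Row 14 as worked: P K O P K O P K O
Counting 7 along the worked row gives P.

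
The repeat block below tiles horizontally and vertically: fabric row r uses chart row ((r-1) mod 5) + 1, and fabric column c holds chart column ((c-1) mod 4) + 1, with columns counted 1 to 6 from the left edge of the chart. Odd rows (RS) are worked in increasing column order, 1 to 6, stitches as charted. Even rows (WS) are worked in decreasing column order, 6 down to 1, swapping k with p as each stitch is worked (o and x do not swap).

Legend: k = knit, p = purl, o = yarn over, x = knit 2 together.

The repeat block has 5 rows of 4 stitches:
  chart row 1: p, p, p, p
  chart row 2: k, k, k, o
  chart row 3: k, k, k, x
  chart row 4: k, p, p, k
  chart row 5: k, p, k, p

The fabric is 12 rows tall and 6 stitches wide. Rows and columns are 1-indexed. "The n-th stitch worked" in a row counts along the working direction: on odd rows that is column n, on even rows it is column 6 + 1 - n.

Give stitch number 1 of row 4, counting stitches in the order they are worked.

== STITCH ==
k

Derivation:
Row 4: (4-1) mod 5 = 3, so use chart row 4. Even row -> WS.
Chart row 4 tiled across columns 1-6: k p p k k p
Wrong side: read the tiled row from column 6 down to 1 and exchange k with p (leave o, x).
Row 4 as worked: k p p k k p
Stitch 1 in working order -> k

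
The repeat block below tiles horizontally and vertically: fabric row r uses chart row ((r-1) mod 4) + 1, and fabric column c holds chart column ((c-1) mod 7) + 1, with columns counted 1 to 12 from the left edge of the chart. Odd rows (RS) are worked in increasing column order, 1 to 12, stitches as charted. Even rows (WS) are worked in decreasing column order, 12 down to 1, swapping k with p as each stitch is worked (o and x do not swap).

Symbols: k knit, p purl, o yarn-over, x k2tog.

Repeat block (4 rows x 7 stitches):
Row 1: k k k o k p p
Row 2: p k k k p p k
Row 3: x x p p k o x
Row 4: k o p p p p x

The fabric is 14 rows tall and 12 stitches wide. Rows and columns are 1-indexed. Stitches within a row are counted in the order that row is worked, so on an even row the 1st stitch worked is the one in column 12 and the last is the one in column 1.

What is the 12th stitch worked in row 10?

== STITCH ==
k

Derivation:
Row 10 uses chart row ((10-1) mod 4)+1 = 2. Row 10 is even, so WS.
Chart row 2 tiled across columns 1-12: p k k k p p k p k k k p
WS: work from column 12 back to column 1 (reverse the tiled row), swapping k<->p (o and x unchanged).
Row 10 as worked: k p p p k p k k p p p k
The 12th stitch worked is k.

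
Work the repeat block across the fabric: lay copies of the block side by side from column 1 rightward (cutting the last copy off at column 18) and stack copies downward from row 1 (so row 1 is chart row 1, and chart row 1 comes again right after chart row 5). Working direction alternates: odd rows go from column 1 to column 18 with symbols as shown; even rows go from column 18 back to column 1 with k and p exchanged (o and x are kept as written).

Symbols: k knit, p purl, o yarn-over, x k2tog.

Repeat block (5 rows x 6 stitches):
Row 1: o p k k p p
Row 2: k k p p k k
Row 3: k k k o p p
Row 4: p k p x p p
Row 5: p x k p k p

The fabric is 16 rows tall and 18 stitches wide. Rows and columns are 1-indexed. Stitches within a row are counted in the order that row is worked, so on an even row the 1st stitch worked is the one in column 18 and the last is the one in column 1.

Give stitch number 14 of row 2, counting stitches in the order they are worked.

Result:
p

Derivation:
Row 2: (2-1) mod 5 = 1, so use chart row 2. Even row -> WS.
Chart row 2 tiled across columns 1-18: k k p p k k k k p p k k k k p p k k
Wrong side: read the tiled row from column 18 down to 1 and exchange k with p (leave o, x).
Row 2 as worked: p p k k p p p p k k p p p p k k p p
Counting 14 along the worked row gives p.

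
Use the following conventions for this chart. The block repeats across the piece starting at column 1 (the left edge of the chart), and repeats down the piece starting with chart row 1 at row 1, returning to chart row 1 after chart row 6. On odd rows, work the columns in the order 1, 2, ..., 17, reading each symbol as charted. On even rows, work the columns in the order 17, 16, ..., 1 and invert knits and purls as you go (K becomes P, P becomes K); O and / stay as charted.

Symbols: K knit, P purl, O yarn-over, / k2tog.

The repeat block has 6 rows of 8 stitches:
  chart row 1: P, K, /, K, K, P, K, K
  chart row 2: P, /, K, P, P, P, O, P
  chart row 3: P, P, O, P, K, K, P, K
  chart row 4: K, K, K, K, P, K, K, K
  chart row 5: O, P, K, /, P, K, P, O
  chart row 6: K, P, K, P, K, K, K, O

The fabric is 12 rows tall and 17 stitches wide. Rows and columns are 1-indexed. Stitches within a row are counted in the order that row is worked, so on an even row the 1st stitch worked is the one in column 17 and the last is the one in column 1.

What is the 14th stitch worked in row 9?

For row 9: chart row = ((9-1) mod 6) + 1 = 3; this is a RS (odd) row.
Chart row 3 tiled across columns 1-17: P P O P K K P K P P O P K K P K P
RS row: no reversal, no swap; stitch n worked = column n.
The 14th stitch worked is K.

== STITCH ==
K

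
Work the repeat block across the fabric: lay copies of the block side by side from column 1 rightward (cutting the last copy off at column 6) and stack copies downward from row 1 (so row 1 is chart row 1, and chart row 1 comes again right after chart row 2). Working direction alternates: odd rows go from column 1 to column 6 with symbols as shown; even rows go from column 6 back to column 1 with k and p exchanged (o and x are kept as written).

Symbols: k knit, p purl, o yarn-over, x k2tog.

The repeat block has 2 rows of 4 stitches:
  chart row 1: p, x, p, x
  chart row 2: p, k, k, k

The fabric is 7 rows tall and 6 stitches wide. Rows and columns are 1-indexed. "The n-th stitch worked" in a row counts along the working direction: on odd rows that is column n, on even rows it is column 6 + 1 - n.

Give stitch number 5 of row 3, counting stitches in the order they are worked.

== STITCH ==
p

Derivation:
Row 3: (3-1) mod 2 = 0, so use chart row 1. Odd row -> RS.
Chart row 1 tiled across columns 1-6: p x p x p x
Right side: take the tiled row as-is (worked left to right from column 1).
Stitch 5 in working order -> p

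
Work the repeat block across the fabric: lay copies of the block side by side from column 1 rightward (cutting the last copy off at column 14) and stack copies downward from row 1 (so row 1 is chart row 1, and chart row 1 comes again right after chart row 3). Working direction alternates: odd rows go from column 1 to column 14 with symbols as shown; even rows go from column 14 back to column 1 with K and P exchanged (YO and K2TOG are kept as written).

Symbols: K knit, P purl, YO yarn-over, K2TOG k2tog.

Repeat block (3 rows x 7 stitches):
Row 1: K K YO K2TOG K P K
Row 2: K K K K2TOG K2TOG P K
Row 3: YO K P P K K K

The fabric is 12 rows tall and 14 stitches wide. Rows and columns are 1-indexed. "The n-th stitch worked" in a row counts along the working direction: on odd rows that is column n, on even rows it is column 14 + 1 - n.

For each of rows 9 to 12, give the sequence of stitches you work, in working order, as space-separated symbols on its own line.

Row 9: chart row 3, RS - tile across columns 1-14 and work as-is.
Row 10: chart row 1, WS - tiled (columns 1-14): K K YO K2TOG K P K K K YO K2TOG K P K; work from column 14 back to 1 with K<->P swapped.
Row 11: chart row 2, RS - tile across columns 1-14 and work as-is.
Row 12: chart row 3, WS - tiled (columns 1-14): YO K P P K K K YO K P P K K K; work from column 14 back to 1 with K<->P swapped.

Rows as worked:
YO K P P K K K YO K P P K K K
P K P K2TOG YO P P P K P K2TOG YO P P
K K K K2TOG K2TOG P K K K K K2TOG K2TOG P K
P P P K K P YO P P P K K P YO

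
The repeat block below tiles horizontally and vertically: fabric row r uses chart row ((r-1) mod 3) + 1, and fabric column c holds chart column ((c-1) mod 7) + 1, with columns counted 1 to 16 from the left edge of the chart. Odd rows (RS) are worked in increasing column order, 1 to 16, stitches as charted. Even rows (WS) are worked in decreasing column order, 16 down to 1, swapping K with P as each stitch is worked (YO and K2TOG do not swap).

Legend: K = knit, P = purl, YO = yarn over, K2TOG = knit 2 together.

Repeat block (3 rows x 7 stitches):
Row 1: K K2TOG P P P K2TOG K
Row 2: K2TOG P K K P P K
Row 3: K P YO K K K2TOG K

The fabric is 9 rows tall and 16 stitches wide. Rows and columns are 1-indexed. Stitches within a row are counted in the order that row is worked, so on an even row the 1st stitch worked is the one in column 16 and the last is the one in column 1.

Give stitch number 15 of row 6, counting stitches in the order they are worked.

For row 6: chart row = ((6-1) mod 3) + 1 = 3; this is a WS (even) row.
Chart row 3 tiled across columns 1-16: K P YO K K K2TOG K K P YO K K K2TOG K K P
WS: work from column 16 back to column 1 (reverse the tiled row), swapping K<->P (YO and K2TOG unchanged).
Row 6 as worked: K P P K2TOG P P YO K P P K2TOG P P YO K P
Counting 15 along the worked row gives K.

== STITCH ==
K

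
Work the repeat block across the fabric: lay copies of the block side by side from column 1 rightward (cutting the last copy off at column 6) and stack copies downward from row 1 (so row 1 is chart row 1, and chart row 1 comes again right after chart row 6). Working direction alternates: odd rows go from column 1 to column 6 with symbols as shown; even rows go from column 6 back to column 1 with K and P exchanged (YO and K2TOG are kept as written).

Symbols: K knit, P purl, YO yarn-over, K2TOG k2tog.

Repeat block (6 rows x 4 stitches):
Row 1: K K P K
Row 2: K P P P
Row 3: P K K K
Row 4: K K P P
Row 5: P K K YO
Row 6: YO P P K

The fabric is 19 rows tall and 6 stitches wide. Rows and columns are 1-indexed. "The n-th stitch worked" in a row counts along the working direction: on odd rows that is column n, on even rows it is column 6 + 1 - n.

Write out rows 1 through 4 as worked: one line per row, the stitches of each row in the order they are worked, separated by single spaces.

Row 1: chart row 1, RS - tile across columns 1-6 and work as-is.
Row 2: chart row 2, WS - tiled (columns 1-6): K P P P K P; work from column 6 back to 1 with K<->P swapped.
Row 3: chart row 3, RS - tile across columns 1-6 and work as-is.
Row 4: chart row 4, WS - tiled (columns 1-6): K K P P K K; work from column 6 back to 1 with K<->P swapped.

Result:
K K P K K K
K P K K K P
P K K K P K
P P K K P P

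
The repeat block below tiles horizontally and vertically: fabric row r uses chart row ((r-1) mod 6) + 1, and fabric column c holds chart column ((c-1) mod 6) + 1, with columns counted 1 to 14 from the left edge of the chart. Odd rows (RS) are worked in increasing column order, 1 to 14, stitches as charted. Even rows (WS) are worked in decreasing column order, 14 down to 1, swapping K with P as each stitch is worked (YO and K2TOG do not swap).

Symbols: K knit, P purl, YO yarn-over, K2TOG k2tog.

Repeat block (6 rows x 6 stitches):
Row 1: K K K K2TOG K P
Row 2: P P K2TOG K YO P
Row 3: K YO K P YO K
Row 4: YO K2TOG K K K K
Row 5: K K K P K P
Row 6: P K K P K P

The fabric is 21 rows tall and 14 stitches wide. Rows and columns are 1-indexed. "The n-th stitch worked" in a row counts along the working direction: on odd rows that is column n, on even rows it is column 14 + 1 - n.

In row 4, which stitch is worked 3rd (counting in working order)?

== STITCH ==
P

Derivation:
Row 4: (4-1) mod 6 = 3, so use chart row 4. Even row -> WS.
Chart row 4 tiled across columns 1-14: YO K2TOG K K K K YO K2TOG K K K K YO K2TOG
WS: work from column 14 back to column 1 (reverse the tiled row), swapping K<->P (YO and K2TOG unchanged).
Row 4 as worked: K2TOG YO P P P P K2TOG YO P P P P K2TOG YO
Counting 3 along the worked row gives P.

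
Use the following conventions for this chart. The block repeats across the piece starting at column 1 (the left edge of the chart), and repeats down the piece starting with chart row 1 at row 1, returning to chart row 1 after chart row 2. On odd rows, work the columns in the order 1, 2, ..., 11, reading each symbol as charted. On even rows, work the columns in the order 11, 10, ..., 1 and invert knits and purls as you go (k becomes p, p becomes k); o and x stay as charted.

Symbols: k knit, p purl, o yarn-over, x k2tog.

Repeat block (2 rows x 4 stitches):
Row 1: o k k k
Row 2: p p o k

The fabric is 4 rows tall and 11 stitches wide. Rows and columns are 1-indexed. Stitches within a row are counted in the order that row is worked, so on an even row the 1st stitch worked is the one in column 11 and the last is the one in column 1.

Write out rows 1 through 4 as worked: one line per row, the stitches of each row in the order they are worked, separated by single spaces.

Row 1: chart row 1, RS - tile across columns 1-11 and work as-is.
Row 2: chart row 2, WS - tiled (columns 1-11): p p o k p p o k p p o; work from column 11 back to 1 with k<->p swapped.
Row 3: chart row 1, RS - tile across columns 1-11 and work as-is.
Row 4: chart row 2, WS - tiled (columns 1-11): p p o k p p o k p p o; work from column 11 back to 1 with k<->p swapped.

Result:
o k k k o k k k o k k
o k k p o k k p o k k
o k k k o k k k o k k
o k k p o k k p o k k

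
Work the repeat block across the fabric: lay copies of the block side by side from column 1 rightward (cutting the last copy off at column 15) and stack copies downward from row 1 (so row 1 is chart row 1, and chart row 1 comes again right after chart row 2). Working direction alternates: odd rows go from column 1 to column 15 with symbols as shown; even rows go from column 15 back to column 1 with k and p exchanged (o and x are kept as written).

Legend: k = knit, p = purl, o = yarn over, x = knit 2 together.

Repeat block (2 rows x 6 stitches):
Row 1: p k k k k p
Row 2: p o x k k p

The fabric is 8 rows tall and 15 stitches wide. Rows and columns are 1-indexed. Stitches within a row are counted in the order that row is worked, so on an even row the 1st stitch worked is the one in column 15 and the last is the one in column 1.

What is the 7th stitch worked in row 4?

Stitch:
x

Derivation:
Row 4: (4-1) mod 2 = 1, so use chart row 2. Even row -> WS.
Chart row 2 tiled across columns 1-15: p o x k k p p o x k k p p o x
Wrong side: read the tiled row from column 15 down to 1 and exchange k with p (leave o, x).
Row 4 as worked: x o k k p p x o k k p p x o k
Counting 7 along the worked row gives x.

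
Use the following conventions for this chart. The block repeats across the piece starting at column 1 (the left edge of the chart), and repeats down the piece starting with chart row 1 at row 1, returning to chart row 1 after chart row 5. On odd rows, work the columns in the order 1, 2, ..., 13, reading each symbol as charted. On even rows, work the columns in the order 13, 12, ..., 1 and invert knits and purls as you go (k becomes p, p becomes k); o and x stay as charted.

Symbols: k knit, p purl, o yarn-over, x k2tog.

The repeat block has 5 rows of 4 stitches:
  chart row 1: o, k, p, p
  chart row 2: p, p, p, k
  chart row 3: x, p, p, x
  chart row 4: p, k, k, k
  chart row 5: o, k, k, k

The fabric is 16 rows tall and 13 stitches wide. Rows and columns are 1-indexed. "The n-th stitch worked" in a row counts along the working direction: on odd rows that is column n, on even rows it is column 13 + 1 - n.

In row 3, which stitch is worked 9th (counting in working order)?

Stitch:
x

Derivation:
Row 3 uses chart row ((3-1) mod 5)+1 = 3. Row 3 is odd, so RS.
Chart row 3 tiled across columns 1-13: x p p x x p p x x p p x x
RS: work column 1 to column 13, symbols as charted — the tiled row is the row as worked.
Stitch 9 in working order -> x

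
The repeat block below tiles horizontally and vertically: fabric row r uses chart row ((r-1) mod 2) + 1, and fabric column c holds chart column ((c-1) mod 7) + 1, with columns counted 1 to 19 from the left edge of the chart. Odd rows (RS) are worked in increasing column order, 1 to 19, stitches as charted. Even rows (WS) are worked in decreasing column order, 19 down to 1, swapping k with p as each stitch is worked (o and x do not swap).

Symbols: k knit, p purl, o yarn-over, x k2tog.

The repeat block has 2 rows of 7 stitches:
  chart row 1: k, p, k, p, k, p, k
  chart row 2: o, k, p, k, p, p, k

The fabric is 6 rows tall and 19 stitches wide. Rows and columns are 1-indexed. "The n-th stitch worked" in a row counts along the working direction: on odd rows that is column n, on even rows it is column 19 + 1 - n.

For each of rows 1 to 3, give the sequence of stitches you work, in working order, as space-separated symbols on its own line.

Result:
k p k p k p k k p k p k p k k p k p k
k p k p o p k k p k p o p k k p k p o
k p k p k p k k p k p k p k k p k p k

Derivation:
Row 1: chart row 1, RS - tile across columns 1-19 and work as-is.
Row 2: chart row 2, WS - tiled (columns 1-19): o k p k p p k o k p k p p k o k p k p; work from column 19 back to 1 with k<->p swapped.
Row 3: chart row 1, RS - tile across columns 1-19 and work as-is.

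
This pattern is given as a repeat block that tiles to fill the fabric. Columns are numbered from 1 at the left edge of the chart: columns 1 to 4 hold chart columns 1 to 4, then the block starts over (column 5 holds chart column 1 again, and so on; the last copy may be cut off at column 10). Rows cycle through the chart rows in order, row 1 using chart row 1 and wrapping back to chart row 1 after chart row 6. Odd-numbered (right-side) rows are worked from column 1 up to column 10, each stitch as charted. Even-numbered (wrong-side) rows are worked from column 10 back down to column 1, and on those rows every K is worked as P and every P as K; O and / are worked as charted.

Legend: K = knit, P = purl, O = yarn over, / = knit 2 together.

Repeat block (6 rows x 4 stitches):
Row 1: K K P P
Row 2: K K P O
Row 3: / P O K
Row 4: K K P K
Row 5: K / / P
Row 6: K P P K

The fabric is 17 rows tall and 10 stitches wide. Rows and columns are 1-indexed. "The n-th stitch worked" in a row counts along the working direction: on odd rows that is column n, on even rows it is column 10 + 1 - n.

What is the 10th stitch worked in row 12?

Row 12: (12-1) mod 6 = 5, so use chart row 6. Even row -> WS.
Chart row 6 tiled across columns 1-10: K P P K K P P K K P
WS: work from column 10 back to column 1 (reverse the tiled row), swapping K<->P (O and / unchanged).
Row 12 as worked: K P P K K P P K K P
Counting 10 along the worked row gives P.

== STITCH ==
P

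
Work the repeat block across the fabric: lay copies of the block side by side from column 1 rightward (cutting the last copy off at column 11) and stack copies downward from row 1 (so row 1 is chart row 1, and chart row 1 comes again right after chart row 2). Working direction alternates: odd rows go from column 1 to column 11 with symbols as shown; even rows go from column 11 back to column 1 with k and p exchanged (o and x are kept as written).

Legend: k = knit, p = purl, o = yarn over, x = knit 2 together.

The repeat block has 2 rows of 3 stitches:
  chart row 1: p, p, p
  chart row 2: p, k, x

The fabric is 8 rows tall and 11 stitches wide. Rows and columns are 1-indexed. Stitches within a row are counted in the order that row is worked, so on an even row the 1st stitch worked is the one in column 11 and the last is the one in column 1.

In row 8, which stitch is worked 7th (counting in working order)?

Row 8 uses chart row ((8-1) mod 2)+1 = 2. Row 8 is even, so WS.
Chart row 2 tiled across columns 1-11: p k x p k x p k x p k
WS row: flip the tiled sequence (start at column 11) and apply k<->p; o and x stay.
Row 8 as worked: p k x p k x p k x p k
The 7th stitch worked is p.

== STITCH ==
p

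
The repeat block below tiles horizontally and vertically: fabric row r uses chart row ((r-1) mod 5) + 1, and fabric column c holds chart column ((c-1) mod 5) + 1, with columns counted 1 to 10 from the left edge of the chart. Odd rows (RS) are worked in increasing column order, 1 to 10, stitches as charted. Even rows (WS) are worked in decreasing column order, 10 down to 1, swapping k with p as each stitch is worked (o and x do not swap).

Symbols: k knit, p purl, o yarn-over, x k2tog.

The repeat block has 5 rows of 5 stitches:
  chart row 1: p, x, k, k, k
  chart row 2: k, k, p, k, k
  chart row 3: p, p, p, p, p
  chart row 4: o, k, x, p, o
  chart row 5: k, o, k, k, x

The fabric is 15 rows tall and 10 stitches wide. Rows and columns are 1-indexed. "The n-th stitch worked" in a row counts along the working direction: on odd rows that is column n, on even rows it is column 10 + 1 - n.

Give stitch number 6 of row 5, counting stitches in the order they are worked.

Result:
k

Derivation:
Row 5 uses chart row ((5-1) mod 5)+1 = 5. Row 5 is odd, so RS.
Chart row 5 tiled across columns 1-10: k o k k x k o k k x
RS row: no reversal, no swap; stitch n worked = column n.
The 6th stitch worked is k.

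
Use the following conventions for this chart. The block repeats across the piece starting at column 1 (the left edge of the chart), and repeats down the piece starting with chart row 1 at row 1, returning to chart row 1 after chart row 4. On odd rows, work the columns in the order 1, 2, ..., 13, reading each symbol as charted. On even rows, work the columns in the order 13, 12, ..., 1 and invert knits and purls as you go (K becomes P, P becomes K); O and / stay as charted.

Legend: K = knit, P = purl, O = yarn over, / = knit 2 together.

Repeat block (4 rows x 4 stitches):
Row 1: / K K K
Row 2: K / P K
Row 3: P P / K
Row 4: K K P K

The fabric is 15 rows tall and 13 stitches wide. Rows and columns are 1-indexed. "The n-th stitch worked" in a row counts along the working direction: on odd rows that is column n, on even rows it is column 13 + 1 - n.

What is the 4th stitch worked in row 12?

Result:
P

Derivation:
For row 12: chart row = ((12-1) mod 4) + 1 = 4; this is a WS (even) row.
Chart row 4 tiled across columns 1-13: K K P K K K P K K K P K K
WS row: flip the tiled sequence (start at column 13) and apply K<->P; O and / stay.
Row 12 as worked: P P K P P P K P P P K P P
The 4th stitch worked is P.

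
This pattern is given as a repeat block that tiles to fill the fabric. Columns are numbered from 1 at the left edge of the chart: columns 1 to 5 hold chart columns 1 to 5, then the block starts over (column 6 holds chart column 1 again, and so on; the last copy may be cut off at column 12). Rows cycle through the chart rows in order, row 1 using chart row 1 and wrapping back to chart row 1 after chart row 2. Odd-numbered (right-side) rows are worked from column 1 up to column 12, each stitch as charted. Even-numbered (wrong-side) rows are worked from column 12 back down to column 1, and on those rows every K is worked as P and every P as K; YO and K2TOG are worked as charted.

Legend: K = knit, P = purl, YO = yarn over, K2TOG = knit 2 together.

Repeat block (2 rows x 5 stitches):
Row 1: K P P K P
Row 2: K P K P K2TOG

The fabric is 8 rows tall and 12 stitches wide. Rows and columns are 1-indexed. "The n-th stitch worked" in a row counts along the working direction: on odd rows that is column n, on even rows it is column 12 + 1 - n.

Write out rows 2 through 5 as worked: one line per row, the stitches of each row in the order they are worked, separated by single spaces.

Row 2: chart row 2, WS - tiled (columns 1-12): K P K P K2TOG K P K P K2TOG K P; work from column 12 back to 1 with K<->P swapped.
Row 3: chart row 1, RS - tile across columns 1-12 and work as-is.
Row 4: chart row 2, WS - tiled (columns 1-12): K P K P K2TOG K P K P K2TOG K P; work from column 12 back to 1 with K<->P swapped.
Row 5: chart row 1, RS - tile across columns 1-12 and work as-is.

Rows as worked:
K P K2TOG K P K P K2TOG K P K P
K P P K P K P P K P K P
K P K2TOG K P K P K2TOG K P K P
K P P K P K P P K P K P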